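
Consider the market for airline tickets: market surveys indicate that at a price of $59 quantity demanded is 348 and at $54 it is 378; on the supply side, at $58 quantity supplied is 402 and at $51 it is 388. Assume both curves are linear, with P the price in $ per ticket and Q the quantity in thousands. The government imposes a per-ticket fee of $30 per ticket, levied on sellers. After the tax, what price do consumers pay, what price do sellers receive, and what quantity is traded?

Consumers pay $59.5; sellers receive $29.5; quantity = 345.

Demand slope: (378 − 348)/(54 − 59) = -6, so Qd = 702 − 6P.
Supply slope: (388 − 402)/(51 − 58) = 2, so Qs = 2P + 286.
Without the tax, 702 − 6P = 2P + 286 gives 8P = 416, so P* = $52 and Q* = 390.
With the tax collected from sellers, supply shifts: Qs = 2(P − 30) + 286.
Solving gives Q = 345 with consumers paying $59.5 and sellers receiving $29.5 (the $30 wedge).
The less price-elastic side of the market bears the larger share of a per-unit tax.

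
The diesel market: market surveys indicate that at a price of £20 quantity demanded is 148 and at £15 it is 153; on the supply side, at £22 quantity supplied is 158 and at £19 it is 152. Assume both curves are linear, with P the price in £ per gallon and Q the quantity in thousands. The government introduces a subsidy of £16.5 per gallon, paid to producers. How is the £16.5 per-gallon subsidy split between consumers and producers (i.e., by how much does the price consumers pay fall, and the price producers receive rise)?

Consumers gain £11 per gallon; producers gain £5.5 per gallon.

Demand slope: (153 − 148)/(15 − 20) = -1, so Qd = 168 − P.
Supply slope: (152 − 158)/(19 − 22) = 2, so Qs = 2P + 114.
Before the subsidy: set 168 − P = 2P + 114 → P* = £18, Q* = 150.
With a per-unit subsidy paid to producers, each receives P + 16.5 per unit sold, so supply becomes Qs = 2(P + 16.5) + 114.
Solving gives Q = 161 with consumers paying £7 and producers receiving £23.5 (the £16.5 wedge).
Gain to consumers: £11; to producers: £5.5. (They sum to £16.5.)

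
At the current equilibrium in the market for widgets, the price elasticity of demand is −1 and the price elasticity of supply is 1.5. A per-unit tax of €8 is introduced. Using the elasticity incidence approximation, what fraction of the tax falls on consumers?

Consumers' share ≈ 0.6.

Incidence ratio: consumers' share ≈ εs / (εs + |εd|) = 1.5 / (1.5 + 1) = 0.6.
Supply is the more elastic side, so consumers bear the larger share.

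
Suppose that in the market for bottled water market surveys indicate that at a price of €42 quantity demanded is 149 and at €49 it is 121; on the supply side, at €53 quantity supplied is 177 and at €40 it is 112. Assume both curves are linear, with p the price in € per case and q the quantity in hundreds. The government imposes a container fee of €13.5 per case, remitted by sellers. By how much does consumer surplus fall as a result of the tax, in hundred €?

Consumer surplus falls by €915 hundred.

Demand slope: (121 − 149)/(49 − 42) = -4, so qd = 317 − 4p.
Supply slope: (112 − 177)/(40 − 53) = 5, so qs = 5p − 88.
Before the tax: set 317 − 4p = 5p − 88 → p* = €45, q* = 137.
With the tax collected from sellers, supply shifts: qs = 5(p − 13.5) − 88.
Solving gives q = 107 with consumers paying €52.5 and sellers receiving €39 (the €13.5 wedge).
ΔCS is the trapezoid between Q = 107 and Q = 137 of height €7.5: ½ · (137 + 107) · 7.5 = €915.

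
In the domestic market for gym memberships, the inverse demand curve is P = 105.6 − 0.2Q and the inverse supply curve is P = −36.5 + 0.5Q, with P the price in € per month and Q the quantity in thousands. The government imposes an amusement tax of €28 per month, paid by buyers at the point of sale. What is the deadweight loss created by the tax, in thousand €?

Deadweight loss = €560 thousand.

Rewrite in direct form: Qd = 528 − 5P and Qs = 2P + 73.
Without the tax, 528 − 5P = 2P + 73 gives 7P = 455, so P* = €65 and Q* = 203.
With the tax collected from buyers, demand (in seller-price terms) shifts: Qd = 528 − 5(P + 28).
Solving gives Q = 163 with buyers paying €73 and suppliers receiving €45 (the €28 wedge).
Quantity falls by |ΔQ| = |203 − 163| = 40.
DWL = ½ · t · |ΔQ| = ½ · 28 · 40 = €560.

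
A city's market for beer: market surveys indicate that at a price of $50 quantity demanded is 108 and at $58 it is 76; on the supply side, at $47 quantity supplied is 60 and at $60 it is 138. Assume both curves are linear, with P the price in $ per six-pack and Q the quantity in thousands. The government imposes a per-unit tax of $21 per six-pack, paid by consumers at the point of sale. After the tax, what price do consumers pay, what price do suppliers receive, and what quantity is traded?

Demand slope: (76 − 108)/(58 − 50) = -4, so Qd = 308 − 4P.
Supply slope: (138 − 60)/(60 − 47) = 6, so Qs = 6P − 222.
Before the tax: set 308 − 4P = 6P − 222 → P* = $53, Q* = 96.
With the tax collected from consumers, demand (in seller-price terms) shifts: Qd = 308 − 4(P + 21).
Solving gives Q = 45.6 with consumers paying $65.6 and suppliers receiving $44.6 (the $21 wedge).

Consumers pay $65.6; suppliers receive $44.6; quantity = 45.6.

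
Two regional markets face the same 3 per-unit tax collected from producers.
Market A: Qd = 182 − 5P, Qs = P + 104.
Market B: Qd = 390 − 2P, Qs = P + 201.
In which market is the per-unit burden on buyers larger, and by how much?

Market B, by 0.5.

Market A: pre-tax P* = 13, Q* = 117; post-tax Q = 114.5; per-unit burden on buyers = 0.5.
Market B: pre-tax P* = 63, Q* = 264; post-tax Q = 262; per-unit burden on buyers = 1.
Difference: 0.5 vs 1 → market B is larger by 0.5.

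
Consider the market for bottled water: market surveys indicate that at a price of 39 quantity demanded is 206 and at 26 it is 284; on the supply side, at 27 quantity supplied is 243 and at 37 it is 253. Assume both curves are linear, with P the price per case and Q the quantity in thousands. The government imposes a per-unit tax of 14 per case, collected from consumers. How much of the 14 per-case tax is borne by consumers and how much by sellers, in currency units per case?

Consumers bear 2 per case; sellers bear 12 per case.

Demand slope: (284 − 206)/(26 − 39) = -6, so Qd = 440 − 6P.
Supply slope: (253 − 243)/(37 − 27) = 1, so Qs = P + 216.
Before the tax: set 440 − 6P = P + 216 → P* = 32, Q* = 248.
With the tax collected from consumers, demand (in seller-price terms) shifts: Qd = 440 − 6(P + 14).
New equilibrium: consumers pay 34, sellers receive 20, Q = 236. (Wedge: Pb − Ps = 14.)
Burden on consumers: 2; on sellers: 12. (They sum to 14.)
The less price-elastic side of the market bears the larger share of a per-unit tax.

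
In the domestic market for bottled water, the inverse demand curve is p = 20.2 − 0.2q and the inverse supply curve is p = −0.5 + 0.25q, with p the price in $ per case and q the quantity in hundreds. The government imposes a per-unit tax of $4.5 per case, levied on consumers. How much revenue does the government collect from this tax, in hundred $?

Tax revenue = $162 hundred.

Inverting to q(p) form: qd = 101 − 5p; qs = 4p + 2.
Without the tax, 101 − 5p = 4p + 2 gives 9p = 99, so p* = $11 and q* = 46.
With the tax collected from consumers, demand (in seller-price terms) shifts: qd = 101 − 5(p + 4.5).
New equilibrium: consumers pay $13, suppliers receive $8.5, q = 36. (Wedge: pb − ps = 4.5.)
Revenue = t · Q = 4.5 · 36 = $162.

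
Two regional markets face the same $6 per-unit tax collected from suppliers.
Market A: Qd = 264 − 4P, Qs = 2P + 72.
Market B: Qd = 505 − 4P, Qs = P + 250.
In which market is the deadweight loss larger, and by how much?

Market A: pre-tax P* = $32, Q* = 136; post-tax Q = 128; deadweight loss = $24.
Market B: pre-tax P* = $51, Q* = 301; post-tax Q = 296.2; deadweight loss = $14.4.
Difference: $24 vs $14.4 → market A is larger by $9.6.

Market A, by $9.6.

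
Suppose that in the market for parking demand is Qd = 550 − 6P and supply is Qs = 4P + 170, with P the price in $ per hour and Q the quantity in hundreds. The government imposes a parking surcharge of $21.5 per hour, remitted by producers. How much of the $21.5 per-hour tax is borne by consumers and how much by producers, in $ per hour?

Before the tax: set 550 − 6P = 4P + 170 → P* = $38, Q* = 322.
With the tax collected from producers, supply shifts: Qs = 4(P − 21.5) + 170.
Solving gives Q = 270.4 with consumers paying $46.6 and producers receiving $25.1 (the $21.5 wedge).
Burden on consumers: $8.6; on producers: $12.9. (They sum to $21.5.)

Consumers bear $8.6 per hour; producers bear $12.9 per hour.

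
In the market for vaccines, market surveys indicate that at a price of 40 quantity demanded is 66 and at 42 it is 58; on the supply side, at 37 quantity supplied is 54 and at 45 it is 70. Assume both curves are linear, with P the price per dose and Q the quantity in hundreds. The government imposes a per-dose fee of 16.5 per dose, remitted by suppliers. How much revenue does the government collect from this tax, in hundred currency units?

Tax revenue = 660 hundred.

Demand slope: (58 − 66)/(42 − 40) = -4, so Qd = 226 − 4P.
Supply slope: (70 − 54)/(45 − 37) = 2, so Qs = 2P − 20.
Without the tax, 226 − 4P = 2P − 20 gives 6P = 246, so P* = 41 and Q* = 62.
With the tax collected from suppliers, supply shifts: Qs = 2(P − 16.5) − 20.
Solving gives Q = 40 with buyers paying 46.5 and suppliers receiving 30 (the 16.5 wedge).
Revenue = t · Q = 16.5 · 40 = 660.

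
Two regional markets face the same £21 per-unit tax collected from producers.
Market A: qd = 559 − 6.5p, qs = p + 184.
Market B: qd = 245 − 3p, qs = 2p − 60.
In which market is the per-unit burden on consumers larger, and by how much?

Market B, by £5.6.

Market A: pre-tax p* = £50, q* = 234; post-tax q = 215.8; per-unit burden on consumers = £2.8.
Market B: pre-tax p* = £61, q* = 62; post-tax q = 36.8; per-unit burden on consumers = £8.4.
Difference: £2.8 vs £8.4 → market B is larger by £5.6.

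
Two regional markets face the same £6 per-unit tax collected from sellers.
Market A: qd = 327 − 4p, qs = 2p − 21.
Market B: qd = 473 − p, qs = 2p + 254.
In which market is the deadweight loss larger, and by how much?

Market A: pre-tax p* = £58, q* = 95; post-tax q = 87; deadweight loss = £24.
Market B: pre-tax p* = £73, q* = 400; post-tax q = 396; deadweight loss = £12.
Difference: £24 vs £12 → market A is larger by £12.

Market A, by £12.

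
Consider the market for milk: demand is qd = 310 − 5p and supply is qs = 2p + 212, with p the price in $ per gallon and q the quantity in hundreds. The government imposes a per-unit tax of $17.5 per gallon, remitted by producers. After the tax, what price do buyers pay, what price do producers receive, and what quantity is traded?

Buyers pay $19; producers receive $1.5; quantity = 215.

Without the tax, 310 − 5p = 2p + 212 gives 7p = 98, so p* = $14 and q* = 240.
With the tax collected from producers, supply shifts: qs = 2(p − 17.5) + 212.
Solving gives q = 215 with buyers paying $19 and producers receiving $1.5 (the $17.5 wedge).
The less price-elastic side of the market bears the larger share of a per-unit tax.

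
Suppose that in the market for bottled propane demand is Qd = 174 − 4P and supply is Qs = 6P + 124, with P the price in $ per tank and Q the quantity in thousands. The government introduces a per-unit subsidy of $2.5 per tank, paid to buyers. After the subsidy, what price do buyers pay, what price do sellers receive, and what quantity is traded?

Without the subsidy, 174 − 4P = 6P + 124 gives 10P = 50, so P* = $5 and Q* = 154.
With a per-unit subsidy paid to buyers, each effectively pays P − 2.5, so demand becomes Qd = 174 − 4(P − 2.5).
Solving gives Q = 160 with buyers paying $3.5 and sellers receiving $6 (the $2.5 wedge).

Buyers pay $3.5; sellers receive $6; quantity = 160.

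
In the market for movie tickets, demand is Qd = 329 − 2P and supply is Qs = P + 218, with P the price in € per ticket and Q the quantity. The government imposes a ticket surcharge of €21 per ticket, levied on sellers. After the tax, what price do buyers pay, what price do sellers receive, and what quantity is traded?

Without the tax, 329 − 2P = P + 218 gives 3P = 111, so P* = €37 and Q* = 255.
With the tax collected from sellers, supply shifts: Qs = (P − 21) + 218.
Solving gives Q = 241 with buyers paying €44 and sellers receiving €23 (the €21 wedge).

Buyers pay €44; sellers receive €23; quantity = 241.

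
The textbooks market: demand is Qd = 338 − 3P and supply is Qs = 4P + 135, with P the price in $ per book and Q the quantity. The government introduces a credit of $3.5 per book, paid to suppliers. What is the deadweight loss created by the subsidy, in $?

Deadweight loss = $10.5.

Before the subsidy: set 338 − 3P = 4P + 135 → P* = $29, Q* = 251.
With a per-unit subsidy paid to suppliers, each receives P + 3.5 per unit sold, so supply becomes Qs = 4(P + 3.5) + 135.
Solving gives Q = 257 with buyers paying $27 and suppliers receiving $30.5 (the $3.5 wedge).
Quantity rises by |ΔQ| = |251 − 257| = 6.
DWL = ½ · t · |ΔQ| = ½ · 3.5 · 6 = $10.5.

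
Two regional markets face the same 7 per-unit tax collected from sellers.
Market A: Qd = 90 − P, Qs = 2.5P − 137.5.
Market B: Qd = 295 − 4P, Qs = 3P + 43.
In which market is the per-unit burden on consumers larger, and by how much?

Market A, by 2.

Market A: pre-tax P* = 65, Q* = 25; post-tax Q = 20; per-unit burden on consumers = 5.
Market B: pre-tax P* = 36, Q* = 151; post-tax Q = 139; per-unit burden on consumers = 3.
Difference: 5 vs 3 → market A is larger by 2.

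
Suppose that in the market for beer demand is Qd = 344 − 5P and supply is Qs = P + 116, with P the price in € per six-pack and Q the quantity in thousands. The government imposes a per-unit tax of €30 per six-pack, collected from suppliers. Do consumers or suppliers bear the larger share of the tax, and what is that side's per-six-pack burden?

Suppliers bear the larger share: €25 per six-pack.

Without the tax, 344 − 5P = P + 116 gives 6P = 228, so P* = €38 and Q* = 154.
With the tax collected from suppliers, supply shifts: Qs = (P − 30) + 116.
Solving gives Q = 129 with consumers paying €43 and suppliers receiving €13 (the €30 wedge).
Per-six-pack burden: consumers €5, suppliers €25.
Suppliers take the larger share because supply is less price-elastic here (demand slope 5 vs supply slope 1).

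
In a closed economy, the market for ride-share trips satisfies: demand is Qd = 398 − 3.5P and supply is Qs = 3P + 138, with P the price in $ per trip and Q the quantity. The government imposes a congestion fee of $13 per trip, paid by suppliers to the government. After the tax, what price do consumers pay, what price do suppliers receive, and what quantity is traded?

Consumers pay $46; suppliers receive $33; quantity = 237.

Without the tax, 398 − 3.5P = 3P + 138 gives 6.5P = 260, so P* = $40 and Q* = 258.
With the tax collected from suppliers, supply shifts: Qs = 3(P − 13) + 138.
Solving gives Q = 237 with consumers paying $46 and suppliers receiving $33 (the $13 wedge).
The less price-elastic side of the market bears the larger share of a per-unit tax.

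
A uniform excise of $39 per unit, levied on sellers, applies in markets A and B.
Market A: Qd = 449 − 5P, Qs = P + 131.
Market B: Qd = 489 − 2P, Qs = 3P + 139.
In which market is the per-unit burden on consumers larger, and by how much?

Market B, by $16.9.

Market A: pre-tax P* = $53, Q* = 184; post-tax Q = 151.5; per-unit burden on consumers = $6.5.
Market B: pre-tax P* = $70, Q* = 349; post-tax Q = 302.2; per-unit burden on consumers = $23.4.
Difference: $6.5 vs $23.4 → market B is larger by $16.9.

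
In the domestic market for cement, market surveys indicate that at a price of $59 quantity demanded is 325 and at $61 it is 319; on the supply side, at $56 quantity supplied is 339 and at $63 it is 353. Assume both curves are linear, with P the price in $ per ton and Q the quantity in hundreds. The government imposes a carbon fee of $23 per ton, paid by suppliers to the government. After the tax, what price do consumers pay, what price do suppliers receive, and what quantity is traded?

Consumers pay $64.2; suppliers receive $41.2; quantity = 309.4.

Demand slope: (319 − 325)/(61 − 59) = -3, so Qd = 502 − 3P.
Supply slope: (353 − 339)/(63 − 56) = 2, so Qs = 2P + 227.
Without the tax, 502 − 3P = 2P + 227 gives 5P = 275, so P* = $55 and Q* = 337.
With the tax collected from suppliers, supply shifts: Qs = 2(P − 23) + 227.
New equilibrium: consumers pay $64.2, suppliers receive $41.2, Q = 309.4. (Wedge: Pb − Ps = 23.)
The less price-elastic side of the market bears the larger share of a per-unit tax.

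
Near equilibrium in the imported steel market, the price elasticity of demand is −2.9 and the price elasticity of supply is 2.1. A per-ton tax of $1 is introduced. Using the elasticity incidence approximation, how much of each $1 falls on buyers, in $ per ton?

Incidence ratio: buyers' share ≈ εs / (εs + |εd|) = 2.1 / (2.1 + 2.9) = 0.42.
So buyers bear ≈ 0.42 × $1 = $0.42; producers bear $0.58.

Buyers bear ≈ $0.42 per ton.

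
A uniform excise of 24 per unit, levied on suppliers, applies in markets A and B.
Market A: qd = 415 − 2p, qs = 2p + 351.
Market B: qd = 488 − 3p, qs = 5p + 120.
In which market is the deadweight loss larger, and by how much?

Market A: pre-tax p* = 16, q* = 383; post-tax q = 359; deadweight loss = 288.
Market B: pre-tax p* = 46, q* = 350; post-tax q = 305; deadweight loss = 540.
Difference: 288 vs 540 → market B is larger by 252.

Market B, by 252.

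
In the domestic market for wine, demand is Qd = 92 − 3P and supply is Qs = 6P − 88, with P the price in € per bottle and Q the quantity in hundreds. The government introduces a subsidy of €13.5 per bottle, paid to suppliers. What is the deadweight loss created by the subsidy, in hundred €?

Deadweight loss = €182.25 hundred.

Without the subsidy, 92 − 3P = 6P − 88 gives 9P = 180, so P* = €20 and Q* = 32.
With a per-unit subsidy paid to suppliers, each receives P + 13.5 per unit sold, so supply becomes Qs = 6(P + 13.5) − 88.
Solving gives Q = 59 with consumers paying €11 and suppliers receiving €24.5 (the €13.5 wedge).
Quantity rises by |ΔQ| = |32 − 59| = 27.
DWL = ½ · t · |ΔQ| = ½ · 13.5 · 27 = €182.25.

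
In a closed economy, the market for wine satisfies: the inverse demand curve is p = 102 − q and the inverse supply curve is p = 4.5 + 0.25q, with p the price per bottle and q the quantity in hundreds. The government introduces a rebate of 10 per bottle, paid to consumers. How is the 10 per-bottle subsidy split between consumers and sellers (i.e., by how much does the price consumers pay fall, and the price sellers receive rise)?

Inverting to q(p) form: qd = 102 − p; qs = 4p − 18.
Before the subsidy: set 102 − p = 4p − 18 → p* = 24, q* = 78.
With a per-unit subsidy paid to consumers, each effectively pays p − 10, so demand becomes qd = 102 − (p − 10).
New equilibrium: consumers pay 16, sellers receive 26, q = 86. (Wedge: pb − ps = −10.)
Gain to consumers: 8; to sellers: 2. (They sum to 10.)

Consumers gain 8 per bottle; sellers gain 2 per bottle.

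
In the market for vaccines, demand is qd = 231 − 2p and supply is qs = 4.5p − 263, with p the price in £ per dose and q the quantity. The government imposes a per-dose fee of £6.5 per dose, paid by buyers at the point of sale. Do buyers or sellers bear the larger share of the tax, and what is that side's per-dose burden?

Without the tax, 231 − 2p = 4.5p − 263 gives 6.5p = 494, so p* = £76 and q* = 79.
With the tax collected from buyers, demand (in seller-price terms) shifts: qd = 231 − 2(p + 6.5).
Solving gives q = 70 with buyers paying £80.5 and sellers receiving £74 (the £6.5 wedge).
Per-dose burden: buyers £4.5, sellers £2.
Buyers take the larger share because demand is less price-elastic here (demand slope 2 vs supply slope 4.5).

Buyers bear the larger share: £4.5 per dose.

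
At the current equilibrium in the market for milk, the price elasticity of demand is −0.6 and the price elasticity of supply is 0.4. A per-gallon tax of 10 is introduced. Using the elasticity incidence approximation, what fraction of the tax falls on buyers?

Buyers' share ≈ 0.4.

Incidence ratio: buyers' share ≈ εs / (εs + |εd|) = 0.4 / (0.4 + 0.6) = 0.4.
Supply is the less elastic side, so buyers bear the smaller share.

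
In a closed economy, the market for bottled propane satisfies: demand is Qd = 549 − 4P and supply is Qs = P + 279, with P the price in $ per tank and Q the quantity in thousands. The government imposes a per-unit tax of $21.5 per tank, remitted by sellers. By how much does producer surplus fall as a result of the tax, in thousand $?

Producer surplus falls by $5579.68 thousand.

Without the tax, 549 − 4P = P + 279 gives 5P = 270, so P* = $54 and Q* = 333.
With the tax collected from sellers, supply shifts: Qs = (P − 21.5) + 279.
Solving gives Q = 315.8 with buyers paying $58.3 and sellers receiving $36.8 (the $21.5 wedge).
ΔPS is the trapezoid between Q = 315.8 and Q = 333 of height $17.2: ½ · (333 + 315.8) · 17.2 = $5579.68.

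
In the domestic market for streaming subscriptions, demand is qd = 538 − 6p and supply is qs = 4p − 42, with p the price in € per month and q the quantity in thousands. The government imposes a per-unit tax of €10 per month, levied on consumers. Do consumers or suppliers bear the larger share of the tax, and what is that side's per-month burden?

Suppliers bear the larger share: €6 per month.

Without the tax, 538 − 6p = 4p − 42 gives 10p = 580, so p* = €58 and q* = 190.
With the tax collected from consumers, demand (in seller-price terms) shifts: qd = 538 − 6(p + 10).
New equilibrium: consumers pay €62, suppliers receive €52, q = 166. (Wedge: pb − ps = 10.)
Per-month burden: consumers €4, suppliers €6.
Suppliers take the larger share because supply is less price-elastic here (demand slope 6 vs supply slope 4).
The less price-elastic side of the market bears the larger share of a per-unit tax.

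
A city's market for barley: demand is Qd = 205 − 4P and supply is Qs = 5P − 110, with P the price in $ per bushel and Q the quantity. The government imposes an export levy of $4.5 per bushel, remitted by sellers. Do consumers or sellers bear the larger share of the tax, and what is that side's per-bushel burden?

Consumers bear the larger share: $2.5 per bushel.

Before the tax: set 205 − 4P = 5P − 110 → P* = $35, Q* = 65.
With the tax collected from sellers, supply shifts: Qs = 5(P − 4.5) − 110.
Solving gives Q = 55 with consumers paying $37.5 and sellers receiving $33 (the $4.5 wedge).
Per-bushel burden: consumers $2.5, sellers $2.
Consumers take the larger share because demand is less price-elastic here (demand slope 4 vs supply slope 5).
The less price-elastic side of the market bears the larger share of a per-unit tax.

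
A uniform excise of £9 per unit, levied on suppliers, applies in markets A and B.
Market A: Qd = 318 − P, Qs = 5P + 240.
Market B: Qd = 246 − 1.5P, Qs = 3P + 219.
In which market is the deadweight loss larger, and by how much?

Market A: pre-tax P* = £13, Q* = 305; post-tax Q = 297.5; deadweight loss = £33.75.
Market B: pre-tax P* = £6, Q* = 237; post-tax Q = 228; deadweight loss = £40.5.
Difference: £33.75 vs £40.5 → market B is larger by £6.75.

Market B, by £6.75.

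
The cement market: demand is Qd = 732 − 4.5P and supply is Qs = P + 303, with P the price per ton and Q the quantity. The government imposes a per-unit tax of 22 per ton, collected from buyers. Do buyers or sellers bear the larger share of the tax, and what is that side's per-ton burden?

Sellers bear the larger share: 18 per ton.

Without the tax, 732 − 4.5P = P + 303 gives 5.5P = 429, so P* = 78 and Q* = 381.
With the tax collected from buyers, demand (in seller-price terms) shifts: Qd = 732 − 4.5(P + 22).
New equilibrium: buyers pay 82, sellers receive 60, Q = 363. (Wedge: Pb − Ps = 22.)
Per-ton burden: buyers 4, sellers 18.
Sellers take the larger share because supply is less price-elastic here (demand slope 4.5 vs supply slope 1).
The less price-elastic side of the market bears the larger share of a per-unit tax.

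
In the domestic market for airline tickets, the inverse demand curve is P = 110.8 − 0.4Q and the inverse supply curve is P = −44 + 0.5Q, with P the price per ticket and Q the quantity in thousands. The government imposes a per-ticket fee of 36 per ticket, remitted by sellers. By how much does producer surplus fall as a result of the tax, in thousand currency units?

Rewrite in direct form: Qd = 277 − 2.5P and Qs = 2P + 88.
Before the tax: set 277 − 2.5P = 2P + 88 → P* = 42, Q* = 172.
With the tax collected from sellers, supply shifts: Qs = 2(P − 36) + 88.
New equilibrium: consumers pay 58, sellers receive 22, Q = 132. (Wedge: Pb − Ps = 36.)
ΔPS is the trapezoid between Q = 132 and Q = 172 of height 20: ½ · (172 + 132) · 20 = 3040.

Producer surplus falls by 3040 thousand.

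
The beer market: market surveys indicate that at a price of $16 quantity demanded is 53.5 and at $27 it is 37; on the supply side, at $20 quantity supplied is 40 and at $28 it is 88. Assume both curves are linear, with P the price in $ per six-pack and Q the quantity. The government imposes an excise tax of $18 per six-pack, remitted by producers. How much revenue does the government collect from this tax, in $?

Tax revenue = $439.2.

Demand slope: (37 − 53.5)/(27 − 16) = -1.5, so Qd = 77.5 − 1.5P.
Supply slope: (88 − 40)/(28 − 20) = 6, so Qs = 6P − 80.
Before the tax: set 77.5 − 1.5P = 6P − 80 → P* = $21, Q* = 46.
With the tax collected from producers, supply shifts: Qs = 6(P − 18) − 80.
Solving gives Q = 24.4 with consumers paying $35.4 and producers receiving $17.4 (the $18 wedge).
Revenue = t · Q = 18 · 24.4 = $439.2.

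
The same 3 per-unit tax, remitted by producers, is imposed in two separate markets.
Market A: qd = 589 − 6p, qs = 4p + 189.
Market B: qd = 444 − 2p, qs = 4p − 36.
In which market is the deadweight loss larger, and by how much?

Market A, by 4.8.

Market A: pre-tax p* = 40, q* = 349; post-tax q = 341.8; deadweight loss = 10.8.
Market B: pre-tax p* = 80, q* = 284; post-tax q = 280; deadweight loss = 6.
Difference: 10.8 vs 6 → market A is larger by 4.8.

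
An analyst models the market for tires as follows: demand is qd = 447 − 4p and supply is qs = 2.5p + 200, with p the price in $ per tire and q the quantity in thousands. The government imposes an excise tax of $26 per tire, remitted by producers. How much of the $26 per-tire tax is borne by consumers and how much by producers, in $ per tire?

Consumers bear $10 per tire; producers bear $16 per tire.

Without the tax, 447 − 4p = 2.5p + 200 gives 6.5p = 247, so p* = $38 and q* = 295.
With the tax collected from producers, supply shifts: qs = 2.5(p − 26) + 200.
New equilibrium: consumers pay $48, producers receive $22, q = 255. (Wedge: pb − ps = 26.)
Burden on consumers: $10; on producers: $16. (They sum to $26.)
The less price-elastic side of the market bears the larger share of a per-unit tax.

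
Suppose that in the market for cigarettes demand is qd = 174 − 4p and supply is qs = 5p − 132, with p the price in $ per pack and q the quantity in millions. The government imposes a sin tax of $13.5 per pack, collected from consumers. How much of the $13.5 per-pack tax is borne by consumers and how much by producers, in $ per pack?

Consumers bear $7.5 per pack; producers bear $6 per pack.

Before the tax: set 174 − 4p = 5p − 132 → p* = $34, q* = 38.
With the tax collected from consumers, demand (in seller-price terms) shifts: qd = 174 − 4(p + 13.5).
New equilibrium: consumers pay $41.5, producers receive $28, q = 8. (Wedge: pb − ps = 13.5.)
Burden on consumers: $7.5; on producers: $6. (They sum to $13.5.)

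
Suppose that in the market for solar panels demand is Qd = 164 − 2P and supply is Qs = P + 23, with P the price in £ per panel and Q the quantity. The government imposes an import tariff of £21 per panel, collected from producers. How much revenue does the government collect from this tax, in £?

Before the tax: set 164 − 2P = P + 23 → P* = £47, Q* = 70.
With the tax collected from producers, supply shifts: Qs = (P − 21) + 23.
New equilibrium: consumers pay £54, producers receive £33, Q = 56. (Wedge: Pb − Ps = 21.)
Revenue = t · Q = 21 · 56 = £1176.

Tax revenue = £1176.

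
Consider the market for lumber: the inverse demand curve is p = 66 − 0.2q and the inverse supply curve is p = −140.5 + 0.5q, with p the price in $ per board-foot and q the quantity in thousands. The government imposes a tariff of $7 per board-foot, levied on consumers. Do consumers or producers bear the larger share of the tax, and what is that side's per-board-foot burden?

Rewrite in direct form: qd = 330 − 5p and qs = 2p + 281.
Without the tax, 330 − 5p = 2p + 281 gives 7p = 49, so p* = $7 and q* = 295.
With the tax collected from consumers, demand (in seller-price terms) shifts: qd = 330 − 5(p + 7).
Solving gives q = 285 with consumers paying $9 and producers receiving $2 (the $7 wedge).
Per-board-foot burden: consumers $2, producers $5.
Producers take the larger share because supply is less price-elastic here (demand slope 5 vs supply slope 2).

Producers bear the larger share: $5 per board-foot.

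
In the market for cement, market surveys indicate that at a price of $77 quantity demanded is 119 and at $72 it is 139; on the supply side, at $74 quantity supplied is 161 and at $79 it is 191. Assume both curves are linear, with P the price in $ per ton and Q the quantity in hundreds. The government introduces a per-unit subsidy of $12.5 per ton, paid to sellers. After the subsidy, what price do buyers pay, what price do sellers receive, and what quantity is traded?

Buyers pay $63.5; sellers receive $76; quantity = 173.

Demand slope: (139 − 119)/(72 − 77) = -4, so Qd = 427 − 4P.
Supply slope: (191 − 161)/(79 − 74) = 6, so Qs = 6P − 283.
Before the subsidy: set 427 − 4P = 6P − 283 → P* = $71, Q* = 143.
With a per-unit subsidy paid to sellers, each receives P + 12.5 per unit sold, so supply becomes Qs = 6(P + 12.5) − 283.
Solving gives Q = 173 with buyers paying $63.5 and sellers receiving $76 (the $12.5 wedge).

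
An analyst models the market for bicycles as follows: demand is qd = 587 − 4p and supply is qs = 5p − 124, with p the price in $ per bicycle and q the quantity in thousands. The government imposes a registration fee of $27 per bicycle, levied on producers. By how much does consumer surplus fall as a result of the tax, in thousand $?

Consumer surplus falls by $3615 thousand.

Without the tax, 587 − 4p = 5p − 124 gives 9p = 711, so p* = $79 and q* = 271.
With the tax collected from producers, supply shifts: qs = 5(p − 27) − 124.
Solving gives q = 211 with buyers paying $94 and producers receiving $67 (the $27 wedge).
ΔCS is the trapezoid between Q = 211 and Q = 271 of height $15: ½ · (271 + 211) · 15 = $3615.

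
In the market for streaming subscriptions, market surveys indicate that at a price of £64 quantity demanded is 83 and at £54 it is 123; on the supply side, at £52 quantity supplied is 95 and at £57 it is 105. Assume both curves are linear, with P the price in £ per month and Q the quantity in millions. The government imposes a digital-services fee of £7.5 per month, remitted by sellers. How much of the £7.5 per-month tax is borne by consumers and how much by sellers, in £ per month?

Demand slope: (123 − 83)/(54 − 64) = -4, so Qd = 339 − 4P.
Supply slope: (105 − 95)/(57 − 52) = 2, so Qs = 2P − 9.
Before the tax: set 339 − 4P = 2P − 9 → P* = £58, Q* = 107.
With the tax collected from sellers, supply shifts: Qs = 2(P − 7.5) − 9.
New equilibrium: consumers pay £60.5, sellers receive £53, Q = 97. (Wedge: Pb − Ps = 7.5.)
Burden on consumers: £2.5; on sellers: £5. (They sum to £7.5.)
The less price-elastic side of the market bears the larger share of a per-unit tax.

Consumers bear £2.5 per month; sellers bear £5 per month.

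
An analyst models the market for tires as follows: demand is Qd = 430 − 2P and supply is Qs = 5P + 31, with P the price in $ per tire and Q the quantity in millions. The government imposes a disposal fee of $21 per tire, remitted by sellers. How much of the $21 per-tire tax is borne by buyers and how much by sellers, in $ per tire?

Before the tax: set 430 − 2P = 5P + 31 → P* = $57, Q* = 316.
With the tax collected from sellers, supply shifts: Qs = 5(P − 21) + 31.
New equilibrium: buyers pay $72, sellers receive $51, Q = 286. (Wedge: Pb − Ps = 21.)
Burden on buyers: $15; on sellers: $6. (They sum to $21.)

Buyers bear $15 per tire; sellers bear $6 per tire.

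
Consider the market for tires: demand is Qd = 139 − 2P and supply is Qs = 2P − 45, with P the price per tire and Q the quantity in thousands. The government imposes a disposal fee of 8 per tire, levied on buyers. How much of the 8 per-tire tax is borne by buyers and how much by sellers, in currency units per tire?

Buyers bear 4 per tire; sellers bear 4 per tire.

Before the tax: set 139 − 2P = 2P − 45 → P* = 46, Q* = 47.
With the tax collected from buyers, demand (in seller-price terms) shifts: Qd = 139 − 2(P + 8).
Solving gives Q = 39 with buyers paying 50 and sellers receiving 42 (the 8 wedge).
Burden on buyers: 4; on sellers: 4. (They sum to 8.)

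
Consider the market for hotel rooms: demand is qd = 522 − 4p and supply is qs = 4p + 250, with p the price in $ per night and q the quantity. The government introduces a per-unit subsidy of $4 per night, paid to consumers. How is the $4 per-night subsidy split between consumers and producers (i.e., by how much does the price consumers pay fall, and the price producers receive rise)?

Consumers gain $2 per night; producers gain $2 per night.

Without the subsidy, 522 − 4p = 4p + 250 gives 8p = 272, so p* = $34 and q* = 386.
With a per-unit subsidy paid to consumers, each effectively pays p − 4, so demand becomes qd = 522 − 4(p − 4).
Solving gives q = 394 with consumers paying $32 and producers receiving $36 (the $4 wedge).
Gain to consumers: $2; to producers: $2. (They sum to $4.)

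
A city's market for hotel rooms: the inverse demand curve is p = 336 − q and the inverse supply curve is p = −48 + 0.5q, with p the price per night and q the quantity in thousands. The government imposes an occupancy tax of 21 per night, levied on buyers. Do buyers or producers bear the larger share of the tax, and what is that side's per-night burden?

Inverting to q(p) form: qd = 336 − p; qs = 2p + 96.
Without the tax, 336 − p = 2p + 96 gives 3p = 240, so p* = 80 and q* = 256.
With the tax collected from buyers, demand (in seller-price terms) shifts: qd = 336 − (p + 21).
New equilibrium: buyers pay 94, producers receive 73, q = 242. (Wedge: pb − ps = 21.)
Per-night burden: buyers 14, producers 7.
Buyers take the larger share because demand is less price-elastic here (demand slope 1 vs supply slope 2).
The less price-elastic side of the market bears the larger share of a per-unit tax.

Buyers bear the larger share: 14 per night.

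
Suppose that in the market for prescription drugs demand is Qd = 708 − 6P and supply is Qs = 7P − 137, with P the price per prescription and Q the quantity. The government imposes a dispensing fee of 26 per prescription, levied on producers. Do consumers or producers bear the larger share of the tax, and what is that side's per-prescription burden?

Without the tax, 708 − 6P = 7P − 137 gives 13P = 845, so P* = 65 and Q* = 318.
With the tax collected from producers, supply shifts: Qs = 7(P − 26) − 137.
Solving gives Q = 234 with consumers paying 79 and producers receiving 53 (the 26 wedge).
Per-prescription burden: consumers 14, producers 12.
Consumers take the larger share because demand is less price-elastic here (demand slope 6 vs supply slope 7).

Consumers bear the larger share: 14 per prescription.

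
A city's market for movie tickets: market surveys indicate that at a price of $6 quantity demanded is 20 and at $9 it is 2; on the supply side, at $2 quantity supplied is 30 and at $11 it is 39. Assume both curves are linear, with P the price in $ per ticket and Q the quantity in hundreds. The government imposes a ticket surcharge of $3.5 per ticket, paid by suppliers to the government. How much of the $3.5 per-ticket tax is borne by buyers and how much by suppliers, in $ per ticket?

Buyers bear $0.5 per ticket; suppliers bear $3 per ticket.

Demand slope: (2 − 20)/(9 − 6) = -6, so Qd = 56 − 6P.
Supply slope: (39 − 30)/(11 − 2) = 1, so Qs = P + 28.
Without the tax, 56 − 6P = P + 28 gives 7P = 28, so P* = $4 and Q* = 32.
With the tax collected from suppliers, supply shifts: Qs = (P − 3.5) + 28.
New equilibrium: buyers pay $4.5, suppliers receive $1, Q = 29. (Wedge: Pb − Ps = 3.5.)
Burden on buyers: $0.5; on suppliers: $3. (They sum to $3.5.)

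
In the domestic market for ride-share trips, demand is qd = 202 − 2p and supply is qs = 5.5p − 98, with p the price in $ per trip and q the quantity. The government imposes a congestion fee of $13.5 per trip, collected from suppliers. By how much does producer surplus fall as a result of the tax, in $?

Before the tax: set 202 − 2p = 5.5p − 98 → p* = $40, q* = 122.
With the tax collected from suppliers, supply shifts: qs = 5.5(p − 13.5) − 98.
New equilibrium: buyers pay $49.9, suppliers receive $36.4, q = 102.2. (Wedge: pb − ps = 13.5.)
ΔPS is the trapezoid between Q = 102.2 and Q = 122 of height $3.6: ½ · (122 + 102.2) · 3.6 = $403.56.

Producer surplus falls by $403.56.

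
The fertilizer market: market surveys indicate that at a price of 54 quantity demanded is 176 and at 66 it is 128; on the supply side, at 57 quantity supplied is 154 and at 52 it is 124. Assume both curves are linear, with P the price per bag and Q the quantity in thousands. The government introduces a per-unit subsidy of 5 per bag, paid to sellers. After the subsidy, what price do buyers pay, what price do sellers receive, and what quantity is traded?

Demand slope: (128 − 176)/(66 − 54) = -4, so Qd = 392 − 4P.
Supply slope: (124 − 154)/(52 − 57) = 6, so Qs = 6P − 188.
Without the subsidy, 392 − 4P = 6P − 188 gives 10P = 580, so P* = 58 and Q* = 160.
With a per-unit subsidy paid to sellers, each receives P + 5 per unit sold, so supply becomes Qs = 6(P + 5) − 188.
Solving gives Q = 172 with buyers paying 55 and sellers receiving 60 (the 5 wedge).

Buyers pay 55; sellers receive 60; quantity = 172.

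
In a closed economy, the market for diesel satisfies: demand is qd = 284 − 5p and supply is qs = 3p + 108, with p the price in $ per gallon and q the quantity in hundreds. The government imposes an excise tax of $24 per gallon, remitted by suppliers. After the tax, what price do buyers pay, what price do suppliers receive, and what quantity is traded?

Buyers pay $31; suppliers receive $7; quantity = 129.

Before the tax: set 284 − 5p = 3p + 108 → p* = $22, q* = 174.
With the tax collected from suppliers, supply shifts: qs = 3(p − 24) + 108.
Solving gives q = 129 with buyers paying $31 and suppliers receiving $7 (the $24 wedge).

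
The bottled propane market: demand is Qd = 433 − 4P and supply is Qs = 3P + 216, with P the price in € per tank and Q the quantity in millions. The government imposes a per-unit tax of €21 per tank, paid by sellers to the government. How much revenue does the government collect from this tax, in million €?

Tax revenue = €5733 million.

Without the tax, 433 − 4P = 3P + 216 gives 7P = 217, so P* = €31 and Q* = 309.
With the tax collected from sellers, supply shifts: Qs = 3(P − 21) + 216.
New equilibrium: consumers pay €40, sellers receive €19, Q = 273. (Wedge: Pb − Ps = 21.)
Revenue = t · Q = 21 · 273 = €5733.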